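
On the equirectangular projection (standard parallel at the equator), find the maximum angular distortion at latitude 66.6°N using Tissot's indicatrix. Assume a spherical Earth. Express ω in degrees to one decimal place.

For the equirectangular projection with φ₀ = 0 (plate carrée), h = 1 along meridians and k = sec φ along parallels.
At 66.6°: h = 1.000, k = 2.518; principal scales a = 2.518, b = 1.000.
sin(ω/2) = (a − b)/(a + b) = 1.518/3.518 = 0.4315, so ω = 2 arcsin(0.4315) ≈ 51.1°.

51.1°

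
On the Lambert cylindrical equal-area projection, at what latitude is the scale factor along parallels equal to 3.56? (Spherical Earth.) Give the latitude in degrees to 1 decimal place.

The Lambert cylindrical equal-area projection is the cylindrical equal-area projection with its standard parallel at the equator (φ₀ = 0). For cylindrical equal-area with standard parallel φ₀, h = cos φ / cos φ₀ and k = cos φ₀ / cos φ, so h·k = 1.
k = cos φ₀ / cos φ = 3.56  ⇒  cos φ = cos 0° / 3.56 = 0.2809.
φ = arccos(0.2809) ≈ 73.7°.

73.7°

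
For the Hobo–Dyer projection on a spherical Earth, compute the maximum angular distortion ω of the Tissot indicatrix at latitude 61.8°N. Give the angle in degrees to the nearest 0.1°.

56.9°

The Hobo–Dyer projection is cylindrical equal-area with φ₀ = 37.5°. Cylindrical equal-area (φ₀ = 37.5°): h = cos φ / cos 37.5° along meridians, k = cos 37.5° / cos φ along parallels; h·k = 1.
At 61.8°: h = 0.5956, k = 1.679; principal scales a = 1.679, b = 0.5956.
sin(ω/2) = (a − b)/(a + b) = 1.083/2.275 = 0.4763, so ω = 2 arcsin(0.4763) ≈ 56.9°.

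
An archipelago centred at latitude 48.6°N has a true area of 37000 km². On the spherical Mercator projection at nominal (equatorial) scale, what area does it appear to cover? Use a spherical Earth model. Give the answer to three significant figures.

84600 km²

For Mercator, h = k = sec φ (a conformal cylindrical projection has a single point scale, 1/cos φ).
Areal scale = k² = sec²φ = 1/cos²(48.6°) = 1/0.6613² = 2.287.
Apparent area = 37000 × 2.287 ≈ 84600 km².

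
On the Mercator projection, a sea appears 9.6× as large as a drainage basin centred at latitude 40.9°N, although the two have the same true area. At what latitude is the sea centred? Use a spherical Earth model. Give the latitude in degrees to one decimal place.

Mercator areal scale is sec²φ, so apparent-area ratio = sec²φ₁ / sec²φ₂ = cos²φ₂ / cos²φ₁.
cos²φ₂ / cos²φ₁ = 9.6  ⇒  cos φ₁ = cos 40.9° / √9.6 = 0.7559/3.098 = 0.2440.
φ₁ = arccos(0.2440) ≈ 75.9°.

75.9°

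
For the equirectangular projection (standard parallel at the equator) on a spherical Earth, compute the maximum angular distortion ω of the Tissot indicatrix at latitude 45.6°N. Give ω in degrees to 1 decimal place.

In the plate carrée (x = Rλ, y = Rφ), meridians are true-scale (h = 1) and parallels are stretched by k = sec φ.
At 45.6°: h = 1.000, k = 1.429; principal scales a = 1.429, b = 1.000.
sin(ω/2) = (a − b)/(a + b) = 0.4293/2.429 = 0.1767, so ω = 2 arcsin(0.1767) ≈ 20.4°.

20.4°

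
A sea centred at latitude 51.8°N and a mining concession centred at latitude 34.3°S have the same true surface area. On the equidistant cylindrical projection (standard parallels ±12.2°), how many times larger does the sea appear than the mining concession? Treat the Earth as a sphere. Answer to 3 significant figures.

With standard parallel φ₀ = 12.2°, the equirectangular projection gives x = Rλ cos φ₀, y = Rφ, so h = 1 and k = cos 12.2° / cos φ.
Areal scale at 51.8°: h·k = 1.000 × 1.581 = 1.581.
Areal scale at 34.3°: h·k = 1.000 × 1.183 = 1.183.
Ratio = 1.581/1.183 ≈ 1.34.

1.34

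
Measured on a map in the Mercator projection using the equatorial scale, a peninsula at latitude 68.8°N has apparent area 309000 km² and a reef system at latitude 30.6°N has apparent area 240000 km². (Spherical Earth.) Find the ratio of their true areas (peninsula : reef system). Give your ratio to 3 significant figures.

Mercator's areal exaggeration is sec²φ; hence true area = (apparent area) · cos²φ.
True area of peninsula: 309000 × cos²(68.8°) = 309000 × 0.1308 = 40410 km².
True area of reef system: 240000 × cos²(30.6°) = 240000 × 0.7409 = 177800 km².
Ratio = 40410 / 177800 ≈ 0.227.

0.227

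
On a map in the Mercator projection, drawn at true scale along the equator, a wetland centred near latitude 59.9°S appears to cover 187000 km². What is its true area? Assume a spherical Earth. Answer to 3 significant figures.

47000 km²

Mercator is conformal, so the point scale is isotropic: h = k = sec φ = 1/cos φ.
Areal scale = k² = sec²φ = 1/cos²(59.9°) = 1/0.5015² = 3.976.
True area = apparent / (areal scale) = 187000 / 3.976 ≈ 47000 km².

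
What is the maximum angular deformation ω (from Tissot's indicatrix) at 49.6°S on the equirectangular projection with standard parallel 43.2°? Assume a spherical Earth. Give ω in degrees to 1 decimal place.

6.7°

With standard parallel φ₀ = 43.2°, the equirectangular projection gives x = Rλ cos φ₀, y = Rφ, so h = 1 and k = cos 43.2° / cos φ.
At 49.6°: h = 1.000, k = 1.125; principal scales a = 1.125, b = 1.000.
sin(ω/2) = (a − b)/(a + b) = 0.1247/2.125 = 0.05871, so ω = 2 arcsin(0.05871) ≈ 6.7°.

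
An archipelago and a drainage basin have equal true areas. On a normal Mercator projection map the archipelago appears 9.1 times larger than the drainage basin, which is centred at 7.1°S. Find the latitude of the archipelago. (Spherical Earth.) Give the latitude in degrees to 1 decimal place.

Mercator areal scale is sec²φ, so apparent-area ratio = sec²φ₁ / sec²φ₂ = cos²φ₂ / cos²φ₁.
cos²φ₂ / cos²φ₁ = 9.1  ⇒  cos φ₁ = cos 7.1° / √9.1 = 0.9923/3.017 = 0.3290.
φ₁ = arccos(0.3290) ≈ 70.8°.

70.8°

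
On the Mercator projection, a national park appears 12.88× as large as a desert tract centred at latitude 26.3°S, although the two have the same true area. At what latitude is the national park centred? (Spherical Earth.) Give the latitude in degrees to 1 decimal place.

For equal true areas on Mercator, apparent areas scale as sec²φ, so the ratio is cos²φ₂ / cos²φ₁.
cos²φ₂ / cos²φ₁ = 12.88  ⇒  cos φ₁ = cos 26.3° / √12.88 = 0.8965/3.589 = 0.2498.
φ₁ = arccos(0.2498) ≈ 75.5°.

75.5°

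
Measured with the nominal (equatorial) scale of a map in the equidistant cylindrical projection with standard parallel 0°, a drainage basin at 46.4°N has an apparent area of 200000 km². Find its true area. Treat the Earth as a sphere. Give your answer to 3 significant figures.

In the plate carrée (x = Rλ, y = Rφ), meridians are true-scale (h = 1) and parallels are stretched by k = sec φ.
Areal scale = h·k = 1 × sec φ; at 46.4°, h = 1.000, k = 1.450, so h·k = 1.450.
True area = apparent / (areal scale) = 200000 / 1.450 ≈ 138000 km².

138000 km²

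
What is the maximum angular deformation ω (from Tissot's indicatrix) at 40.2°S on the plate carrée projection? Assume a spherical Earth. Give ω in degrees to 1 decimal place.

15.4°

In the plate carrée (x = Rλ, y = Rφ), meridians are true-scale (h = 1) and parallels are stretched by k = sec φ.
At 40.2°: h = 1.000, k = 1.309; principal scales a = 1.309, b = 1.000.
sin(ω/2) = (a − b)/(a + b) = 0.3093/2.309 = 0.1339, so ω = 2 arcsin(0.1339) ≈ 15.4°.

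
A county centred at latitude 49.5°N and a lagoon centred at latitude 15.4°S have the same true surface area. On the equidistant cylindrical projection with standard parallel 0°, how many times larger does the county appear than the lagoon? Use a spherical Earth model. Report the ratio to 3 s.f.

1.48

For the equirectangular projection with φ₀ = 0 (plate carrée), h = 1 along meridians and k = sec φ along parallels.
Areal scale at 49.5°: h·k = 1.000 × 1.540 = 1.540.
Areal scale at 15.4°: h·k = 1.000 × 1.037 = 1.037.
Ratio = 1.540/1.037 ≈ 1.48.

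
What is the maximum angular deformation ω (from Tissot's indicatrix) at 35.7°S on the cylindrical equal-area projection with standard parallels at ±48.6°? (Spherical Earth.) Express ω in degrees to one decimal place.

A cylindrical equal-area projection with standard parallel φ₀ has meridian scale h = cos φ / cos φ₀ and parallel scale k = cos φ₀ / cos φ (so areas are preserved, h·k = 1).
At 35.7°: h = 1.228, k = 0.8143; principal scales a = 1.228, b = 0.8143.
sin(ω/2) = (a − b)/(a + b) = 0.4136/2.042 = 0.2025, so ω = 2 arcsin(0.2025) ≈ 23.4°.

23.4°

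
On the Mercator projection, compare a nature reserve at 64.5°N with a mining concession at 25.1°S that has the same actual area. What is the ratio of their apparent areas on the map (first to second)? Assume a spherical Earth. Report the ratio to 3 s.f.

On Mercator, area is exaggerated by sec²φ = 1/cos²φ.
At 64.5°: sec²(64.5°) = 1/0.4305² = 5.395.
At 25.1°: sec²(25.1°) = 1/0.9056² = 1.219.
Ratio = 5.395/1.219 = cos²(25.1°)/cos²(64.5°) ≈ 4.42.

4.42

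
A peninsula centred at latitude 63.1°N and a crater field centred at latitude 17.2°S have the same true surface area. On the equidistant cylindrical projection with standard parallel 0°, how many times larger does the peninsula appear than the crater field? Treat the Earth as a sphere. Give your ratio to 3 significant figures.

2.11

In the plate carrée (x = Rλ, y = Rφ), meridians are true-scale (h = 1) and parallels are stretched by k = sec φ.
Areal scale at 63.1°: h·k = 1.000 × 2.210 = 2.210.
Areal scale at 17.2°: h·k = 1.000 × 1.047 = 1.047.
Ratio = 2.210/1.047 ≈ 2.11.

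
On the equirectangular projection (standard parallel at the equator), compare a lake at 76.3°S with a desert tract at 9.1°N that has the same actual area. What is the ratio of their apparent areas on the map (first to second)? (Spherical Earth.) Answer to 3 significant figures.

For the equirectangular projection with φ₀ = 0 (plate carrée), h = 1 along meridians and k = sec φ along parallels.
Areal scale at 76.3°: h·k = 1.000 × 4.222 = 4.222.
Areal scale at 9.1°: h·k = 1.000 × 1.013 = 1.013.
Ratio = 4.222/1.013 ≈ 4.17.

4.17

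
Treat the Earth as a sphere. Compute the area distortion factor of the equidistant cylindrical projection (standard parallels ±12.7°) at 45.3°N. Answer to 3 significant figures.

1.39

With standard parallel φ₀ = 12.7°, the equirectangular projection gives x = Rλ cos φ₀, y = Rφ, so h = 1 and k = cos 12.7° / cos φ.
Areal scale = h·k = 1 × cos φ₀ / cos φ; at 45.3°, h = 1.000, k = 1.387, so h·k = 1.387.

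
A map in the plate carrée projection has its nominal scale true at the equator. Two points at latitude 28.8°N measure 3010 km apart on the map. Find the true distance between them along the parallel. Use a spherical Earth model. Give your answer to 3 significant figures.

For the equirectangular projection with φ₀ = 0 (plate carrée), h = 1 along meridians and k = sec φ along parallels.
Along the parallel at 28.8°, map distances are exaggerated by k = sec 28.8° = 1.141.
True distance = 3010 / 1.141 = 3010 × cos 28.8° ≈ 2640 km.

2640 km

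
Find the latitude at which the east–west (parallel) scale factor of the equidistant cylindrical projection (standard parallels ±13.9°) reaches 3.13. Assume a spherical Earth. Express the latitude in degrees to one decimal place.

The equidistant cylindrical projection with φ₀ = 13.9° has h = 1 (meridians true) and k = cos φ₀ / cos φ along parallels.
k = cos φ₀ / cos φ = 3.13  ⇒  cos φ = cos 13.9° / 3.13 = 0.3101.
φ = arccos(0.3101) ≈ 71.9°.

71.9°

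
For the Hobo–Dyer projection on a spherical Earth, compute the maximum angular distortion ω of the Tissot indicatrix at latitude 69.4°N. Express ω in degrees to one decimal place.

The Hobo–Dyer projection is cylindrical equal-area with φ₀ = 37.5°. For cylindrical equal-area with standard parallel φ₀, h = cos φ / cos φ₀ and k = cos φ₀ / cos φ, so h·k = 1.
At 69.4°: h = 0.4435, k = 2.255; principal scales a = 2.255, b = 0.4435.
sin(ω/2) = (a − b)/(a + b) = 1.811/2.698 = 0.6713, so ω = 2 arcsin(0.6713) ≈ 84.3°.

84.3°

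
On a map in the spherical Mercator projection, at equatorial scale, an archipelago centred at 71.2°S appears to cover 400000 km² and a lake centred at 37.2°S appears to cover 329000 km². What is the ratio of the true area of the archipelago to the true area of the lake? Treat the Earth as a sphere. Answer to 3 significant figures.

0.199

Since Mercator area scale is 1/cos²φ, the true area equals the apparent area multiplied by cos²φ.
True area of archipelago: 400000 × cos²(71.2°) = 400000 × 0.1039 = 41540 km².
True area of lake: 329000 × cos²(37.2°) = 329000 × 0.6345 = 208700 km².
Ratio = 41540 / 208700 ≈ 0.199.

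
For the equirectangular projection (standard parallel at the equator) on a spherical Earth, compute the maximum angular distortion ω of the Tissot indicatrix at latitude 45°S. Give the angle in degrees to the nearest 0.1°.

19.8°

Plate carrée maps x = Rλ, y = Rφ. The meridian scale is h = 1 and the parallel scale is k = 1/cos φ = sec φ.
At 45°: h = 1.000, k = 1.414; principal scales a = 1.414, b = 1.000.
sin(ω/2) = (a − b)/(a + b) = 0.4142/2.414 = 0.1716, so ω = 2 arcsin(0.1716) ≈ 19.8°.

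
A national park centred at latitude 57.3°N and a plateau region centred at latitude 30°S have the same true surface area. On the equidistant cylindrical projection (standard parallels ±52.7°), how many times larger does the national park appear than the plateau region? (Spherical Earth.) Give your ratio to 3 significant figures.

1.60

The equidistant cylindrical projection with φ₀ = 52.7° has h = 1 (meridians true) and k = cos φ₀ / cos φ along parallels.
Areal scale at 57.3°: h·k = 1.000 × 1.122 = 1.122.
Areal scale at 30°: h·k = 1.000 × 0.6997 = 0.6997.
Ratio = 1.122/0.6997 ≈ 1.60.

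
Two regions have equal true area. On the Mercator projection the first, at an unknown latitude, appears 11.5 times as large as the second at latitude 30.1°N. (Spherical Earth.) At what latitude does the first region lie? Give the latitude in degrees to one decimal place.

On Mercator, (apparent₁)/(apparent₂) = sec²φ₁ / sec²φ₂ when true areas are equal.
cos²φ₂ / cos²φ₁ = 11.5  ⇒  cos φ₁ = cos 30.1° / √11.5 = 0.8652/3.391 = 0.2551.
φ₁ = arccos(0.2551) ≈ 75.2°.

75.2°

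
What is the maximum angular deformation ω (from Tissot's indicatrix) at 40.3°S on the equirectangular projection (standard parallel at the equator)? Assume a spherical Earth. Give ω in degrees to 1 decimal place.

Plate carrée maps x = Rλ, y = Rφ. The meridian scale is h = 1 and the parallel scale is k = 1/cos φ = sec φ.
At 40.3°: h = 1.000, k = 1.311; principal scales a = 1.311, b = 1.000.
sin(ω/2) = (a − b)/(a + b) = 0.3112/2.311 = 0.1346, so ω = 2 arcsin(0.1346) ≈ 15.5°.

15.5°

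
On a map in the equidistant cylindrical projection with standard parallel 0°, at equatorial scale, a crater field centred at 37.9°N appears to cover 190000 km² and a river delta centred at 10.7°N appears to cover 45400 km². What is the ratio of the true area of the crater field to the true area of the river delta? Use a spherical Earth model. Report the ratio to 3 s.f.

3.36

Plate carrée has h = 1 and k = sec φ, giving areal scale sec φ; true area = (apparent area) · cos φ.
True area of crater field: 190000 × cos(37.9°) = 190000 × 0.7891 = 149900 km².
True area of river delta: 45400 × cos(10.7°) = 45400 × 0.9826 = 44610 km².
Ratio = 149900 / 44610 ≈ 3.36.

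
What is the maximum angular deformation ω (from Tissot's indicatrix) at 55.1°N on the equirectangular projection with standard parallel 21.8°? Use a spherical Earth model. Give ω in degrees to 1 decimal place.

27.5°

In the equirectangular projection with standard parallel φ₀ = 21.8° (x = Rλ cos φ₀, y = Rφ), meridians are true-scale (h = 1) and the parallel scale is k = cos φ₀ / cos φ.
At 55.1°: h = 1.000, k = 1.623; principal scales a = 1.623, b = 1.000.
sin(ω/2) = (a − b)/(a + b) = 0.6228/2.623 = 0.2375, so ω = 2 arcsin(0.2375) ≈ 27.5°.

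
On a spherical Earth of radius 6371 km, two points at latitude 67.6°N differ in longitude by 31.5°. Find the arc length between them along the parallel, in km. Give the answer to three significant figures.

1330 km

Arc length along a parallel = R cos φ · Δλ (with Δλ in radians).
= 6371 × cos 67.6° × (31.5° × π/180) = 6371 × 0.3811 × 0.5498 ≈ 1330 km.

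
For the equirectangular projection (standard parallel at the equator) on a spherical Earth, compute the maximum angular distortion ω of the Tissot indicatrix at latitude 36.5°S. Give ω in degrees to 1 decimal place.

12.5°

For the equirectangular projection with φ₀ = 0 (plate carrée), h = 1 along meridians and k = sec φ along parallels.
At 36.5°: h = 1.000, k = 1.244; principal scales a = 1.244, b = 1.000.
sin(ω/2) = (a − b)/(a + b) = 0.2440/2.244 = 0.1087, so ω = 2 arcsin(0.1087) ≈ 12.5°.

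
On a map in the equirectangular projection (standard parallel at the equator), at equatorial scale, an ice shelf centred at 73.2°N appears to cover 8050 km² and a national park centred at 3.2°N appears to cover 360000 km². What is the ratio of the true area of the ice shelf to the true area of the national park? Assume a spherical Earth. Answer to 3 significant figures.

Plate carrée has h = 1 and k = sec φ, giving areal scale sec φ; true area = (apparent area) · cos φ.
True area of ice shelf: 8050 × cos(73.2°) = 8050 × 0.2890 = 2327 km².
True area of national park: 360000 × cos(3.2°) = 360000 × 0.9984 = 359400 km².
Ratio = 2327 / 359400 ≈ 0.00647.

0.00647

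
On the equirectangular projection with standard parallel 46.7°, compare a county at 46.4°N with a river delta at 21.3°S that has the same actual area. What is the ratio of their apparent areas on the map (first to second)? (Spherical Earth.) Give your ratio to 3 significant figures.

1.35

In the equirectangular projection with standard parallel φ₀ = 46.7° (x = Rλ cos φ₀, y = Rφ), meridians are true-scale (h = 1) and the parallel scale is k = cos φ₀ / cos φ.
Areal scale at 46.4°: h·k = 1.000 × 0.9945 = 0.9945.
Areal scale at 21.3°: h·k = 1.000 × 0.7361 = 0.7361.
Ratio = 0.9945/0.7361 ≈ 1.35.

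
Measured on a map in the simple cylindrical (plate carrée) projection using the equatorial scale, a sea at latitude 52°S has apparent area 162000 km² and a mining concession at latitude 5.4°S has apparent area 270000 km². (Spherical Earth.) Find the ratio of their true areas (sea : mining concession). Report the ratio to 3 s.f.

On the plate carrée, areal scale = h·k = 1 × sec φ, so true area = apparent × cos φ.
True area of sea: 162000 × cos(52°) = 162000 × 0.6157 = 99740 km².
True area of mining concession: 270000 × cos(5.4°) = 270000 × 0.9956 = 268800 km².
Ratio = 99740 / 268800 ≈ 0.371.

0.371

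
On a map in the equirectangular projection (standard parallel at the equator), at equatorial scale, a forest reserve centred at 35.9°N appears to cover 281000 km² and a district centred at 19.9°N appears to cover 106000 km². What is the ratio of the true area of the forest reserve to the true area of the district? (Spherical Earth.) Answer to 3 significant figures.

2.28

Plate carrée has h = 1 and k = sec φ, giving areal scale sec φ; true area = (apparent area) · cos φ.
True area of forest reserve: 281000 × cos(35.9°) = 281000 × 0.8100 = 227600 km².
True area of district: 106000 × cos(19.9°) = 106000 × 0.9403 = 99670 km².
Ratio = 227600 / 99670 ≈ 2.28.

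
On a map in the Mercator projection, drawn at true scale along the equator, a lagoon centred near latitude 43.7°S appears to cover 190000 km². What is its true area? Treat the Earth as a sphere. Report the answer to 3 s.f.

For Mercator, h = k = sec φ (a conformal cylindrical projection has a single point scale, 1/cos φ).
Areal scale = k² = sec²φ = 1/cos²(43.7°) = 1/0.7230² = 1.913.
True area = apparent / (areal scale) = 190000 / 1.913 ≈ 99300 km².

99300 km²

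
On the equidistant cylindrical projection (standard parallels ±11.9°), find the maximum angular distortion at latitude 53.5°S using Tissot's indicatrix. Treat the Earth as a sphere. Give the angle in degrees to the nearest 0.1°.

28.2°

The equidistant cylindrical projection with φ₀ = 11.9° has h = 1 (meridians true) and k = cos φ₀ / cos φ along parallels.
At 53.5°: h = 1.000, k = 1.645; principal scales a = 1.645, b = 1.000.
sin(ω/2) = (a − b)/(a + b) = 0.6450/2.645 = 0.2439, so ω = 2 arcsin(0.2439) ≈ 28.2°.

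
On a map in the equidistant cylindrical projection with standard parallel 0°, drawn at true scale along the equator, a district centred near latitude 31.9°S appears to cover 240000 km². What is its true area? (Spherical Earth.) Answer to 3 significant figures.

204000 km²

For the equirectangular projection with φ₀ = 0 (plate carrée), h = 1 along meridians and k = sec φ along parallels.
Areal scale = h·k = 1 × sec φ; at 31.9°, h = 1.000, k = 1.178, so h·k = 1.178.
True area = apparent / (areal scale) = 240000 / 1.178 ≈ 204000 km².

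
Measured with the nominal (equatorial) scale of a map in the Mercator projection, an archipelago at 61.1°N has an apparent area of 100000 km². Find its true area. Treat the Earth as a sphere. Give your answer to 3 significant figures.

For Mercator, h = k = sec φ (a conformal cylindrical projection has a single point scale, 1/cos φ).
Areal scale = k² = sec²φ = 1/cos²(61.1°) = 1/0.4833² = 4.282.
True area = apparent / (areal scale) = 100000 / 4.282 ≈ 23400 km².

23400 km²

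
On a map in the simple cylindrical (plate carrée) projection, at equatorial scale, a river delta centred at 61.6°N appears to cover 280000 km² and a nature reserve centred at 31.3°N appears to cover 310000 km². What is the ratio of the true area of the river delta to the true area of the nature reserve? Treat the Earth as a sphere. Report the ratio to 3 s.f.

0.503

Plate carrée has h = 1 and k = sec φ, giving areal scale sec φ; true area = (apparent area) · cos φ.
True area of river delta: 280000 × cos(61.6°) = 280000 × 0.4756 = 133200 km².
True area of nature reserve: 310000 × cos(31.3°) = 310000 × 0.8545 = 264900 km².
Ratio = 133200 / 264900 ≈ 0.503.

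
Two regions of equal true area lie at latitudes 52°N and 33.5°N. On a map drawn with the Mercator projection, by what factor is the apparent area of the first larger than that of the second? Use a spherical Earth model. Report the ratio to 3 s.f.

1.83

Mercator areal scale is sec²φ.
At 52°: sec²(52°) = 1/0.6157² = 2.638.
At 33.5°: sec²(33.5°) = 1/0.8339² = 1.438.
Ratio = 2.638/1.438 = cos²(33.5°)/cos²(52°) ≈ 1.83.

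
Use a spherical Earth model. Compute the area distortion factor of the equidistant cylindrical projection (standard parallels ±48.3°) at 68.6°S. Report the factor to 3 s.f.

In the equirectangular projection with standard parallel φ₀ = 48.3° (x = Rλ cos φ₀, y = Rφ), meridians are true-scale (h = 1) and the parallel scale is k = cos φ₀ / cos φ.
Areal scale = h·k = 1 × cos φ₀ / cos φ; at 68.6°, h = 1.000, k = 1.823, so h·k = 1.823.

1.82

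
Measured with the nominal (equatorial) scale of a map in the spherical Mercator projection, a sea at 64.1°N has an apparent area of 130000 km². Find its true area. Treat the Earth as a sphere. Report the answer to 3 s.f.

Mercator is conformal, so the point scale is isotropic: h = k = sec φ = 1/cos φ.
Areal scale = k² = sec²φ = 1/cos²(64.1°) = 1/0.4368² = 5.241.
True area = apparent / (areal scale) = 130000 / 5.241 ≈ 24800 km².

24800 km²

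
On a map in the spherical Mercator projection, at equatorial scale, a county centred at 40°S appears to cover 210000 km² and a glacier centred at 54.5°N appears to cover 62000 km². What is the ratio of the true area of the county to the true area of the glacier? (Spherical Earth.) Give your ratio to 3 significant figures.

On Mercator the areal scale is sec²φ, so true area = apparent × cos²φ.
True area of county: 210000 × cos²(40°) = 210000 × 0.5868 = 123200 km².
True area of glacier: 62000 × cos²(54.5°) = 62000 × 0.3372 = 20910 km².
Ratio = 123200 / 20910 ≈ 5.89.

5.89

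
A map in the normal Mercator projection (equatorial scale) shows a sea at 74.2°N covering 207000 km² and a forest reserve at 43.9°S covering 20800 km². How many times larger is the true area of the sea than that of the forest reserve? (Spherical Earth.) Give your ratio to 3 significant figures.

On Mercator the areal scale is sec²φ, so true area = apparent × cos²φ.
True area of sea: 207000 × cos²(74.2°) = 207000 × 0.07414 = 15350 km².
True area of forest reserve: 20800 × cos²(43.9°) = 20800 × 0.5192 = 10800 km².
Ratio = 15350 / 10800 ≈ 1.42.

1.42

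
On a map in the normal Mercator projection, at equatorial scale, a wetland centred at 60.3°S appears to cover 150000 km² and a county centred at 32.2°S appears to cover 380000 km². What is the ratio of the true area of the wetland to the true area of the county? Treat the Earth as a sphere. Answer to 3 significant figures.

Since Mercator area scale is 1/cos²φ, the true area equals the apparent area multiplied by cos²φ.
True area of wetland: 150000 × cos²(60.3°) = 150000 × 0.2455 = 36820 km².
True area of county: 380000 × cos²(32.2°) = 380000 × 0.7160 = 272100 km².
Ratio = 36820 / 272100 ≈ 0.135.

0.135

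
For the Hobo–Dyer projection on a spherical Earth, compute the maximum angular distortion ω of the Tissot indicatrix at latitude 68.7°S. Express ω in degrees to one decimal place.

Hobo–Dyer is a cylindrical equal-area projection with standard parallels at ±37.5°. Cylindrical equal-area (φ₀ = 37.5°): h = cos φ / cos 37.5° along meridians, k = cos 37.5° / cos φ along parallels; h·k = 1.
At 68.7°: h = 0.4579, k = 2.184; principal scales a = 2.184, b = 0.4579.
sin(ω/2) = (a − b)/(a + b) = 1.726/2.642 = 0.6534, so ω = 2 arcsin(0.6534) ≈ 81.6°.

81.6°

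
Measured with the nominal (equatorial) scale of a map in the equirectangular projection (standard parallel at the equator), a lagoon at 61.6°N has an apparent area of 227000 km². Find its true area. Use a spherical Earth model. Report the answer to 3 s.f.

108000 km²

For the equirectangular projection with φ₀ = 0 (plate carrée), h = 1 along meridians and k = sec φ along parallels.
Areal scale = h·k = 1 × sec φ; at 61.6°, h = 1.000, k = 2.103, so h·k = 2.103.
True area = apparent / (areal scale) = 227000 / 2.103 ≈ 108000 km².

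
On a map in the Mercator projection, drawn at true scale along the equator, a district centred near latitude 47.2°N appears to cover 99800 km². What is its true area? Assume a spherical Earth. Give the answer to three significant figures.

46100 km²

The Mercator projection is conformal; its linear scale factor is the same in every direction and equals sec φ = 1/cos φ.
Areal scale = k² = sec²φ = 1/cos²(47.2°) = 1/0.6794² = 2.166.
True area = apparent / (areal scale) = 99800 / 2.166 ≈ 46100 km².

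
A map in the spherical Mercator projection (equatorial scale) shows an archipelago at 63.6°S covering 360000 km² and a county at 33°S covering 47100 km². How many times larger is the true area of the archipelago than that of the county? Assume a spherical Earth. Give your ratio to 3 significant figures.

2.15

Mercator's areal exaggeration is sec²φ; hence true area = (apparent area) · cos²φ.
True area of archipelago: 360000 × cos²(63.6°) = 360000 × 0.1977 = 71170 km².
True area of county: 47100 × cos²(33°) = 47100 × 0.7034 = 33130 km².
Ratio = 71170 / 33130 ≈ 2.15.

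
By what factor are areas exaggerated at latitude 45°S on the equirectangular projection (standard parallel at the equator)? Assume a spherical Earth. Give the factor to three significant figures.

1.41

For the equirectangular projection with φ₀ = 0 (plate carrée), h = 1 along meridians and k = sec φ along parallels.
Areal scale = h·k = 1 × sec φ; at 45°, h = 1.000, k = 1.414, so h·k = 1.414.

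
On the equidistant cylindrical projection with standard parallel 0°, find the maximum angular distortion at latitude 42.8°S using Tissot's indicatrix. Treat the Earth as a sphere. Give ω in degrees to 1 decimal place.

17.7°

For the equirectangular projection with φ₀ = 0 (plate carrée), h = 1 along meridians and k = sec φ along parallels.
At 42.8°: h = 1.000, k = 1.363; principal scales a = 1.363, b = 1.000.
sin(ω/2) = (a − b)/(a + b) = 0.3629/2.363 = 0.1536, so ω = 2 arcsin(0.1536) ≈ 17.7°.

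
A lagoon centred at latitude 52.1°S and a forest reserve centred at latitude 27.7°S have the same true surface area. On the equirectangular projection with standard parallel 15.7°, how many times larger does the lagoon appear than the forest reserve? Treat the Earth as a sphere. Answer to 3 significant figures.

1.44

In the equirectangular projection with standard parallel φ₀ = 15.7° (x = Rλ cos φ₀, y = Rφ), meridians are true-scale (h = 1) and the parallel scale is k = cos φ₀ / cos φ.
Areal scale at 52.1°: h·k = 1.000 × 1.567 = 1.567.
Areal scale at 27.7°: h·k = 1.000 × 1.087 = 1.087.
Ratio = 1.567/1.087 ≈ 1.44.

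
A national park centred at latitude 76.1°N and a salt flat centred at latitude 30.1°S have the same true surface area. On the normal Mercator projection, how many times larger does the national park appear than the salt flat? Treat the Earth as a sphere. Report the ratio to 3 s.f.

13.0

On Mercator, area is exaggerated by sec²φ = 1/cos²φ.
At 76.1°: sec²(76.1°) = 1/0.2402² = 17.33.
At 30.1°: sec²(30.1°) = 1/0.8652² = 1.336.
Ratio = 17.33/1.336 = cos²(30.1°)/cos²(76.1°) ≈ 13.0.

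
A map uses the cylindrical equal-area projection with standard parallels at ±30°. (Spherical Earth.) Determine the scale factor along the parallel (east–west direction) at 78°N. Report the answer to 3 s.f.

4.17

A cylindrical equal-area projection with standard parallel φ₀ has meridian scale h = cos φ / cos φ₀ and parallel scale k = cos φ₀ / cos φ (so areas are preserved, h·k = 1).
k = cos 30° / cos 78° = 0.8660/0.2079 = 4.165.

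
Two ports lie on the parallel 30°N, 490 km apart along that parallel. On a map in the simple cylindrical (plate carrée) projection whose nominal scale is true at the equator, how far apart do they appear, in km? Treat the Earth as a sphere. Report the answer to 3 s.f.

In the plate carrée (x = Rλ, y = Rφ), meridians are true-scale (h = 1) and parallels are stretched by k = sec φ.
Along the parallel, k = sec 30° = 1/0.8660 = 1.155.
Map distance = 490 × 1.155 ≈ 566 km.

566 km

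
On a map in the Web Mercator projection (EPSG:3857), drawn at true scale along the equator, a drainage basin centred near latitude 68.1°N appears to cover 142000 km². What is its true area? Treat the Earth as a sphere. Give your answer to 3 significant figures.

Mercator is conformal, so the point scale is isotropic: h = k = sec φ = 1/cos φ.
Areal scale = k² = sec²φ = 1/cos²(68.1°) = 1/0.3730² = 7.188.
True area = apparent / (areal scale) = 142000 / 7.188 ≈ 19800 km².

19800 km²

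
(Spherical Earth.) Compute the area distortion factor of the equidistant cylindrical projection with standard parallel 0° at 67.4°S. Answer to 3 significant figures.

2.60

For the equirectangular projection with φ₀ = 0 (plate carrée), h = 1 along meridians and k = sec φ along parallels.
Areal scale = h·k = 1 × sec φ; at 67.4°, h = 1.000, k = 2.602, so h·k = 2.602.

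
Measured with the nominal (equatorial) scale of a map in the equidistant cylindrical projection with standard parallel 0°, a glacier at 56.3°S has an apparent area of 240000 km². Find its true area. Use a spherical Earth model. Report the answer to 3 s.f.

133000 km²

For the equirectangular projection with φ₀ = 0 (plate carrée), h = 1 along meridians and k = sec φ along parallels.
Areal scale = h·k = 1 × sec φ; at 56.3°, h = 1.000, k = 1.802, so h·k = 1.802.
True area = apparent / (areal scale) = 240000 / 1.802 ≈ 133000 km².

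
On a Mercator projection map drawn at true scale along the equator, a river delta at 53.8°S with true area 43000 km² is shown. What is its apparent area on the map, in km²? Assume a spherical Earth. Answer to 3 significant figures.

Mercator is conformal, so the point scale is isotropic: h = k = sec φ = 1/cos φ.
Areal scale = k² = sec²φ = 1/cos²(53.8°) = 1/0.5906² = 2.867.
Apparent area = 43000 × 2.867 ≈ 123000 km².

123000 km²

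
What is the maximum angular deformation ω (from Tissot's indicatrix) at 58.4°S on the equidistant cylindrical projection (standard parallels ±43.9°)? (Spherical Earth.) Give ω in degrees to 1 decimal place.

With standard parallel φ₀ = 43.9°, the equirectangular projection gives x = Rλ cos φ₀, y = Rφ, so h = 1 and k = cos 43.9° / cos φ.
At 58.4°: h = 1.000, k = 1.375; principal scales a = 1.375, b = 1.000.
sin(ω/2) = (a − b)/(a + b) = 0.3751/2.375 = 0.1579, so ω = 2 arcsin(0.1579) ≈ 18.2°.

18.2°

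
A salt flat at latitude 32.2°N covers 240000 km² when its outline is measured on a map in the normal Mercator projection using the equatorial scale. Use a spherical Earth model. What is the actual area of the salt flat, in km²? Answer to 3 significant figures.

172000 km²

The Mercator projection is conformal; its linear scale factor is the same in every direction and equals sec φ = 1/cos φ.
Areal scale = k² = sec²φ = 1/cos²(32.2°) = 1/0.8462² = 1.397.
True area = apparent / (areal scale) = 240000 / 1.397 ≈ 172000 km².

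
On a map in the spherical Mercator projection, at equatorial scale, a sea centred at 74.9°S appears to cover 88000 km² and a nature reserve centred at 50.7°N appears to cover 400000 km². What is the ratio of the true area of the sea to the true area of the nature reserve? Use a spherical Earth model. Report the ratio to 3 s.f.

0.0372

On Mercator the areal scale is sec²φ, so true area = apparent × cos²φ.
True area of sea: 88000 × cos²(74.9°) = 88000 × 0.06786 = 5972 km².
True area of nature reserve: 400000 × cos²(50.7°) = 400000 × 0.4012 = 160500 km².
Ratio = 5972 / 160500 ≈ 0.0372.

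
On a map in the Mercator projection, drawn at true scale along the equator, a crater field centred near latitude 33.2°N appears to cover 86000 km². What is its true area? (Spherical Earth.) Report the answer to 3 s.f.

60200 km²

For Mercator, h = k = sec φ (a conformal cylindrical projection has a single point scale, 1/cos φ).
Areal scale = k² = sec²φ = 1/cos²(33.2°) = 1/0.8368² = 1.428.
True area = apparent / (areal scale) = 86000 / 1.428 ≈ 60200 km².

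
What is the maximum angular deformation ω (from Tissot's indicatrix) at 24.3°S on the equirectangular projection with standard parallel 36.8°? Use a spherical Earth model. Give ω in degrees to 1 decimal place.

The equidistant cylindrical projection with φ₀ = 36.8° has h = 1 (meridians true) and k = cos φ₀ / cos φ along parallels.
At 24.3°: h = 1.000, k = 0.8786; principal scales a = 1.000, b = 0.8786.
sin(ω/2) = (a − b)/(a + b) = 0.1214/1.879 = 0.06464, so ω = 2 arcsin(0.06464) ≈ 7.4°.

7.4°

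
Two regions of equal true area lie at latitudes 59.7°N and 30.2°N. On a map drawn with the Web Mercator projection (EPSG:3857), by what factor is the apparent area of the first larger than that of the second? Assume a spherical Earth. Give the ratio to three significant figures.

Mercator is conformal with k = sec φ, so areal scale = k² = sec²φ.
At 59.7°: sec²(59.7°) = 1/0.5045² = 3.929.
At 30.2°: sec²(30.2°) = 1/0.8643² = 1.339.
Ratio = 3.929/1.339 = cos²(30.2°)/cos²(59.7°) ≈ 2.93.

2.93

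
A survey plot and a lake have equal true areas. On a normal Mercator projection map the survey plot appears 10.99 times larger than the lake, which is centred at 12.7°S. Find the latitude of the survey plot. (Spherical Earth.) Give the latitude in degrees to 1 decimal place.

For equal true areas on Mercator, apparent areas scale as sec²φ, so the ratio is cos²φ₂ / cos²φ₁.
cos²φ₂ / cos²φ₁ = 10.99  ⇒  cos φ₁ = cos 12.7° / √10.99 = 0.9755/3.315 = 0.2943.
φ₁ = arccos(0.2943) ≈ 72.9°.

72.9°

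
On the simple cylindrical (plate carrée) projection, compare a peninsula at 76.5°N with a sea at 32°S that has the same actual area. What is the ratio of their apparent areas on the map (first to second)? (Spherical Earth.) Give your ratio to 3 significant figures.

Plate carrée maps x = Rλ, y = Rφ. The meridian scale is h = 1 and the parallel scale is k = 1/cos φ = sec φ.
Areal scale at 76.5°: h·k = 1.000 × 4.284 = 4.284.
Areal scale at 32°: h·k = 1.000 × 1.179 = 1.179.
Ratio = 4.284/1.179 ≈ 3.63.

3.63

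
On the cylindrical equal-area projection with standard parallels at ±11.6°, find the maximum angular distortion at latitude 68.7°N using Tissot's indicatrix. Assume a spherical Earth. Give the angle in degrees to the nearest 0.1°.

For cylindrical equal-area with standard parallel φ₀, h = cos φ / cos φ₀ and k = cos φ₀ / cos φ, so h·k = 1.
At 68.7°: h = 0.3708, k = 2.697; principal scales a = 2.697, b = 0.3708.
sin(ω/2) = (a − b)/(a + b) = 2.326/3.068 = 0.7582, so ω = 2 arcsin(0.7582) ≈ 98.6°.

98.6°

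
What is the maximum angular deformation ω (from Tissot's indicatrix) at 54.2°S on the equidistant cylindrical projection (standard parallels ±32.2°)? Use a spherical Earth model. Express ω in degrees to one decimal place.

With standard parallel φ₀ = 32.2°, the equirectangular projection gives x = Rλ cos φ₀, y = Rφ, so h = 1 and k = cos 32.2° / cos φ.
At 54.2°: h = 1.000, k = 1.447; principal scales a = 1.447, b = 1.000.
sin(ω/2) = (a − b)/(a + b) = 0.4466/2.447 = 0.1825, so ω = 2 arcsin(0.1825) ≈ 21.0°.

21.0°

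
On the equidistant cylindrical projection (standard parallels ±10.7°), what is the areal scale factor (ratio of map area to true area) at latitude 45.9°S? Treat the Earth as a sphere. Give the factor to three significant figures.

With standard parallel φ₀ = 10.7°, the equirectangular projection gives x = Rλ cos φ₀, y = Rφ, so h = 1 and k = cos 10.7° / cos φ.
Areal scale = h·k = 1 × cos φ₀ / cos φ; at 45.9°, h = 1.000, k = 1.412, so h·k = 1.412.

1.41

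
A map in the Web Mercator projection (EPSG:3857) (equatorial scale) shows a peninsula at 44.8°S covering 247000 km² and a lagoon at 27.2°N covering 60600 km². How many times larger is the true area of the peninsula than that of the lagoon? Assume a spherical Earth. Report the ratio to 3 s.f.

Mercator's areal exaggeration is sec²φ; hence true area = (apparent area) · cos²φ.
True area of peninsula: 247000 × cos²(44.8°) = 247000 × 0.5035 = 124400 km².
True area of lagoon: 60600 × cos²(27.2°) = 60600 × 0.7911 = 47940 km².
Ratio = 124400 / 47940 ≈ 2.59.

2.59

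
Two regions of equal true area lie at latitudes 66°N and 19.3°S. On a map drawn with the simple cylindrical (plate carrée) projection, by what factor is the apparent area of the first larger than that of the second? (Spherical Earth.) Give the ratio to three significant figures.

2.32

In the plate carrée (x = Rλ, y = Rφ), meridians are true-scale (h = 1) and parallels are stretched by k = sec φ.
Areal scale at 66°: h·k = 1.000 × 2.459 = 2.459.
Areal scale at 19.3°: h·k = 1.000 × 1.060 = 1.060.
Ratio = 2.459/1.060 ≈ 2.32.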